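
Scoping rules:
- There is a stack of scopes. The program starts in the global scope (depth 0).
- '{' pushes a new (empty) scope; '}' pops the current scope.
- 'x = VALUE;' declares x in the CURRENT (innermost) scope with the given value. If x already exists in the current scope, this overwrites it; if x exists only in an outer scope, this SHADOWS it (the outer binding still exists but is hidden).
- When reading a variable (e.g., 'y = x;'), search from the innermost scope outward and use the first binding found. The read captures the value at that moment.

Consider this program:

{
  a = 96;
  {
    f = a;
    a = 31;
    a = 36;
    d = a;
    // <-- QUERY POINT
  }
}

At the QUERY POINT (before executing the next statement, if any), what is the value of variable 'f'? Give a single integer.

Step 1: enter scope (depth=1)
Step 2: declare a=96 at depth 1
Step 3: enter scope (depth=2)
Step 4: declare f=(read a)=96 at depth 2
Step 5: declare a=31 at depth 2
Step 6: declare a=36 at depth 2
Step 7: declare d=(read a)=36 at depth 2
Visible at query point: a=36 d=36 f=96

Answer: 96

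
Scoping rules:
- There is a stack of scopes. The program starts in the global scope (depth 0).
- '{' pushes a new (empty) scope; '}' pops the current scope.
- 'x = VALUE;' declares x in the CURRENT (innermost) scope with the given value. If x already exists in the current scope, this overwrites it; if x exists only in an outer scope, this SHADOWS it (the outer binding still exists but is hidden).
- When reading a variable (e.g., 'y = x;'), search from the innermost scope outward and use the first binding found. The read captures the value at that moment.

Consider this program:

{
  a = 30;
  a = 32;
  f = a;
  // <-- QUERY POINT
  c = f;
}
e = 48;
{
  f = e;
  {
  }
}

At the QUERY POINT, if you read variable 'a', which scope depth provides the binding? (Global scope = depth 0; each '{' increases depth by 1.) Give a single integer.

Step 1: enter scope (depth=1)
Step 2: declare a=30 at depth 1
Step 3: declare a=32 at depth 1
Step 4: declare f=(read a)=32 at depth 1
Visible at query point: a=32 f=32

Answer: 1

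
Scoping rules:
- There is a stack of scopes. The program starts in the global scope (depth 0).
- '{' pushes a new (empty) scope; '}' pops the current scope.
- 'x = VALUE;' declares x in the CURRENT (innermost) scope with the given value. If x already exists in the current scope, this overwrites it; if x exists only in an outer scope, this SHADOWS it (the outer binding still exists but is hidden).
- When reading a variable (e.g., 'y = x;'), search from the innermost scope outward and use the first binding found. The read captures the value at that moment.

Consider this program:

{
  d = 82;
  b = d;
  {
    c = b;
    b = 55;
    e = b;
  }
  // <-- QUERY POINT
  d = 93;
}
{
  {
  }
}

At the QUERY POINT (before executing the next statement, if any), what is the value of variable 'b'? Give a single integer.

Answer: 82

Derivation:
Step 1: enter scope (depth=1)
Step 2: declare d=82 at depth 1
Step 3: declare b=(read d)=82 at depth 1
Step 4: enter scope (depth=2)
Step 5: declare c=(read b)=82 at depth 2
Step 6: declare b=55 at depth 2
Step 7: declare e=(read b)=55 at depth 2
Step 8: exit scope (depth=1)
Visible at query point: b=82 d=82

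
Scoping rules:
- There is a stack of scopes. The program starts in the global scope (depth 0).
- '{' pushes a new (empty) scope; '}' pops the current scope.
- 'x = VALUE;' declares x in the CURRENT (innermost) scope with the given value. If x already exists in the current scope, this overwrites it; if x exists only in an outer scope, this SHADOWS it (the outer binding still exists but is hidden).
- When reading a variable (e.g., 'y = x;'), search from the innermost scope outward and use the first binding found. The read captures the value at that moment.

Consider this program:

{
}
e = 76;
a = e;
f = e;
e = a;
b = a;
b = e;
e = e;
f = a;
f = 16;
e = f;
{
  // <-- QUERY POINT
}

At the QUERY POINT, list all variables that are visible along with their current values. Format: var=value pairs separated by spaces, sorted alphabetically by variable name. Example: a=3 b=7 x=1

Answer: a=76 b=76 e=16 f=16

Derivation:
Step 1: enter scope (depth=1)
Step 2: exit scope (depth=0)
Step 3: declare e=76 at depth 0
Step 4: declare a=(read e)=76 at depth 0
Step 5: declare f=(read e)=76 at depth 0
Step 6: declare e=(read a)=76 at depth 0
Step 7: declare b=(read a)=76 at depth 0
Step 8: declare b=(read e)=76 at depth 0
Step 9: declare e=(read e)=76 at depth 0
Step 10: declare f=(read a)=76 at depth 0
Step 11: declare f=16 at depth 0
Step 12: declare e=(read f)=16 at depth 0
Step 13: enter scope (depth=1)
Visible at query point: a=76 b=76 e=16 f=16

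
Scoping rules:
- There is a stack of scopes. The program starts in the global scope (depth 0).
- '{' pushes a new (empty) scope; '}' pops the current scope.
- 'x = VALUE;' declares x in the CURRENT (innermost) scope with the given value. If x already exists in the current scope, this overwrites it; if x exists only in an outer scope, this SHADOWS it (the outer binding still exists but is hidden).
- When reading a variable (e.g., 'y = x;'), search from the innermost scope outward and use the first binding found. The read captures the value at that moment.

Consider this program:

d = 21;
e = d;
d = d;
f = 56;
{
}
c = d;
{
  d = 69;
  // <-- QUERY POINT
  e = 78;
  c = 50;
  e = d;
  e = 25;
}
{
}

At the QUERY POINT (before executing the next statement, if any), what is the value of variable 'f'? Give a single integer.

Step 1: declare d=21 at depth 0
Step 2: declare e=(read d)=21 at depth 0
Step 3: declare d=(read d)=21 at depth 0
Step 4: declare f=56 at depth 0
Step 5: enter scope (depth=1)
Step 6: exit scope (depth=0)
Step 7: declare c=(read d)=21 at depth 0
Step 8: enter scope (depth=1)
Step 9: declare d=69 at depth 1
Visible at query point: c=21 d=69 e=21 f=56

Answer: 56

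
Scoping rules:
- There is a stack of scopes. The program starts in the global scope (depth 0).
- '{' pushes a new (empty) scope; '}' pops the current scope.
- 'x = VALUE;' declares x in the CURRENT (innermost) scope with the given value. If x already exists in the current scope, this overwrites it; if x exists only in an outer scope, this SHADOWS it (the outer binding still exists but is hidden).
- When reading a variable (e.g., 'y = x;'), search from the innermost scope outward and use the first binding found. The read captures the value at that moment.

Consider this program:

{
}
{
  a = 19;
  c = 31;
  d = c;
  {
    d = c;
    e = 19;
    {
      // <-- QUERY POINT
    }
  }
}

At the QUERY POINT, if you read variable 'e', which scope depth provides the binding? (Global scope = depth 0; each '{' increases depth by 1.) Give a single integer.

Step 1: enter scope (depth=1)
Step 2: exit scope (depth=0)
Step 3: enter scope (depth=1)
Step 4: declare a=19 at depth 1
Step 5: declare c=31 at depth 1
Step 6: declare d=(read c)=31 at depth 1
Step 7: enter scope (depth=2)
Step 8: declare d=(read c)=31 at depth 2
Step 9: declare e=19 at depth 2
Step 10: enter scope (depth=3)
Visible at query point: a=19 c=31 d=31 e=19

Answer: 2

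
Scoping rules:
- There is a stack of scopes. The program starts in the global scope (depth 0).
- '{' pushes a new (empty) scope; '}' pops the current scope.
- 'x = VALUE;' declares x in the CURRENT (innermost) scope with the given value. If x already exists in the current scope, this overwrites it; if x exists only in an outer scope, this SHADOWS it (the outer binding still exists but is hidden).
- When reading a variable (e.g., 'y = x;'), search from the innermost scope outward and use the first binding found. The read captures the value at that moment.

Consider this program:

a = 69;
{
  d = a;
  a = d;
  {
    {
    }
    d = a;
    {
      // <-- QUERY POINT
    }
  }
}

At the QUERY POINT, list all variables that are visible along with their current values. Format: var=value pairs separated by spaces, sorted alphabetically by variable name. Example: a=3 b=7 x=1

Step 1: declare a=69 at depth 0
Step 2: enter scope (depth=1)
Step 3: declare d=(read a)=69 at depth 1
Step 4: declare a=(read d)=69 at depth 1
Step 5: enter scope (depth=2)
Step 6: enter scope (depth=3)
Step 7: exit scope (depth=2)
Step 8: declare d=(read a)=69 at depth 2
Step 9: enter scope (depth=3)
Visible at query point: a=69 d=69

Answer: a=69 d=69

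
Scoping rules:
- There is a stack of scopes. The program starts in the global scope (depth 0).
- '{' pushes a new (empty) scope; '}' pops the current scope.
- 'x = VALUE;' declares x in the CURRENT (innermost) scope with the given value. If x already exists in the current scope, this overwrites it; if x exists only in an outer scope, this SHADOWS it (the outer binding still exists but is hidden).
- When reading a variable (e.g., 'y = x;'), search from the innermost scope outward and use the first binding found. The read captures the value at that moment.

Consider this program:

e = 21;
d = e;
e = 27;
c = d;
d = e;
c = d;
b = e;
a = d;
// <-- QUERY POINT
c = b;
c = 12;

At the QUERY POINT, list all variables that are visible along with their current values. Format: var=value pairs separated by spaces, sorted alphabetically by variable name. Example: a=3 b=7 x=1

Answer: a=27 b=27 c=27 d=27 e=27

Derivation:
Step 1: declare e=21 at depth 0
Step 2: declare d=(read e)=21 at depth 0
Step 3: declare e=27 at depth 0
Step 4: declare c=(read d)=21 at depth 0
Step 5: declare d=(read e)=27 at depth 0
Step 6: declare c=(read d)=27 at depth 0
Step 7: declare b=(read e)=27 at depth 0
Step 8: declare a=(read d)=27 at depth 0
Visible at query point: a=27 b=27 c=27 d=27 e=27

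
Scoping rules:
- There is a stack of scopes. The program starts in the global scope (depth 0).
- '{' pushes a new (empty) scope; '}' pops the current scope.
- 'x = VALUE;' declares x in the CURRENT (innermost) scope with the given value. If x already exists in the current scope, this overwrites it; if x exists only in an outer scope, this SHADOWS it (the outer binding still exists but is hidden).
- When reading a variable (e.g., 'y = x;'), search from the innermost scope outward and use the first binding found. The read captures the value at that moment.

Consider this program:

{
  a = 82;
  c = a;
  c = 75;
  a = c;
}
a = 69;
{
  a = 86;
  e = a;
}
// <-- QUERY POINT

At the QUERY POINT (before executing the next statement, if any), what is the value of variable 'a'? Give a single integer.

Answer: 69

Derivation:
Step 1: enter scope (depth=1)
Step 2: declare a=82 at depth 1
Step 3: declare c=(read a)=82 at depth 1
Step 4: declare c=75 at depth 1
Step 5: declare a=(read c)=75 at depth 1
Step 6: exit scope (depth=0)
Step 7: declare a=69 at depth 0
Step 8: enter scope (depth=1)
Step 9: declare a=86 at depth 1
Step 10: declare e=(read a)=86 at depth 1
Step 11: exit scope (depth=0)
Visible at query point: a=69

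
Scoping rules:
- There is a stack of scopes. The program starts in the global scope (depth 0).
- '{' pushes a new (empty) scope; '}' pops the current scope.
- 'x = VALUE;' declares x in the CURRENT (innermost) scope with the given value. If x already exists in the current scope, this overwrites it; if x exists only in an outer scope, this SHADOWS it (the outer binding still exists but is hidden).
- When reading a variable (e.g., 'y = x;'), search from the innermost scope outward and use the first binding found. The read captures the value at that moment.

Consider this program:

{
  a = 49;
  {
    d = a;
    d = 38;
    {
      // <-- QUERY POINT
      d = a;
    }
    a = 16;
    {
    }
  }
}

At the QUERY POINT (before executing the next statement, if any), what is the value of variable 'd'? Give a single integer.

Step 1: enter scope (depth=1)
Step 2: declare a=49 at depth 1
Step 3: enter scope (depth=2)
Step 4: declare d=(read a)=49 at depth 2
Step 5: declare d=38 at depth 2
Step 6: enter scope (depth=3)
Visible at query point: a=49 d=38

Answer: 38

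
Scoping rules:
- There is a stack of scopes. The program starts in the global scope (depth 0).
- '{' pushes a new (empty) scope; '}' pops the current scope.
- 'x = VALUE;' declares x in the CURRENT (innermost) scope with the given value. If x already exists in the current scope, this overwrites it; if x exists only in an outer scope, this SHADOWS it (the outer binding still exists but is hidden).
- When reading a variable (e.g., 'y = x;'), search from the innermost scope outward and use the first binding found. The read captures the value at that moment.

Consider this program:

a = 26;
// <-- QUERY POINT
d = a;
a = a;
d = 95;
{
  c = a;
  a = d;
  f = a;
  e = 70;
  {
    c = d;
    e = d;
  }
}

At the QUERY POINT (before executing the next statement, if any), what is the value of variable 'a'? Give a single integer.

Step 1: declare a=26 at depth 0
Visible at query point: a=26

Answer: 26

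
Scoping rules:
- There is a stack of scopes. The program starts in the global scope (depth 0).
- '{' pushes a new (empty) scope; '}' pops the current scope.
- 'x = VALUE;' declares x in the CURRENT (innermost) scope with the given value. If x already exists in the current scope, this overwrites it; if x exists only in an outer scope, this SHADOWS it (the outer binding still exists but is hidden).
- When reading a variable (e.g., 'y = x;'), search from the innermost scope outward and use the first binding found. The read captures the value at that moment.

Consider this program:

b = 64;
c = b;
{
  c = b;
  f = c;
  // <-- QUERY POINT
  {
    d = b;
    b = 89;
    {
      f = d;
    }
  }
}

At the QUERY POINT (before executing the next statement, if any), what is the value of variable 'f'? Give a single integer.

Step 1: declare b=64 at depth 0
Step 2: declare c=(read b)=64 at depth 0
Step 3: enter scope (depth=1)
Step 4: declare c=(read b)=64 at depth 1
Step 5: declare f=(read c)=64 at depth 1
Visible at query point: b=64 c=64 f=64

Answer: 64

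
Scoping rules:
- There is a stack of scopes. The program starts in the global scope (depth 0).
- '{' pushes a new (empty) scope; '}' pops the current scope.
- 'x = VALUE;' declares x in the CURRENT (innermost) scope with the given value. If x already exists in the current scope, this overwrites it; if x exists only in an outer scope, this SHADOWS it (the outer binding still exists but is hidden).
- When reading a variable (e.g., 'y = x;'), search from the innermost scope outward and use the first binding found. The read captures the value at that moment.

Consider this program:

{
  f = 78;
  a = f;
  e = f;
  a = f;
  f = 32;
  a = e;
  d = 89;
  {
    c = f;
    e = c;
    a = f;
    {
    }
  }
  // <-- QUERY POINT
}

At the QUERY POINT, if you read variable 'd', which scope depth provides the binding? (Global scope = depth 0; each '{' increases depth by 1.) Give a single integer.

Step 1: enter scope (depth=1)
Step 2: declare f=78 at depth 1
Step 3: declare a=(read f)=78 at depth 1
Step 4: declare e=(read f)=78 at depth 1
Step 5: declare a=(read f)=78 at depth 1
Step 6: declare f=32 at depth 1
Step 7: declare a=(read e)=78 at depth 1
Step 8: declare d=89 at depth 1
Step 9: enter scope (depth=2)
Step 10: declare c=(read f)=32 at depth 2
Step 11: declare e=(read c)=32 at depth 2
Step 12: declare a=(read f)=32 at depth 2
Step 13: enter scope (depth=3)
Step 14: exit scope (depth=2)
Step 15: exit scope (depth=1)
Visible at query point: a=78 d=89 e=78 f=32

Answer: 1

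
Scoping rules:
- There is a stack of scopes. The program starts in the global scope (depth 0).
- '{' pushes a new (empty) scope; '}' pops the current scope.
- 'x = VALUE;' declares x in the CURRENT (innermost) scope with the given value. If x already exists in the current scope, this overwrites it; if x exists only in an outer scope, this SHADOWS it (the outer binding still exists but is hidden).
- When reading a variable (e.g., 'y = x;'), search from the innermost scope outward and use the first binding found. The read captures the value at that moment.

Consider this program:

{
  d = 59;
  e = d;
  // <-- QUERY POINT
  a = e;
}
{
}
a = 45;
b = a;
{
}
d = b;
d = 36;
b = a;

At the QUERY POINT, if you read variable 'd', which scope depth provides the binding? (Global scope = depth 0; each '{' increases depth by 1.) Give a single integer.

Step 1: enter scope (depth=1)
Step 2: declare d=59 at depth 1
Step 3: declare e=(read d)=59 at depth 1
Visible at query point: d=59 e=59

Answer: 1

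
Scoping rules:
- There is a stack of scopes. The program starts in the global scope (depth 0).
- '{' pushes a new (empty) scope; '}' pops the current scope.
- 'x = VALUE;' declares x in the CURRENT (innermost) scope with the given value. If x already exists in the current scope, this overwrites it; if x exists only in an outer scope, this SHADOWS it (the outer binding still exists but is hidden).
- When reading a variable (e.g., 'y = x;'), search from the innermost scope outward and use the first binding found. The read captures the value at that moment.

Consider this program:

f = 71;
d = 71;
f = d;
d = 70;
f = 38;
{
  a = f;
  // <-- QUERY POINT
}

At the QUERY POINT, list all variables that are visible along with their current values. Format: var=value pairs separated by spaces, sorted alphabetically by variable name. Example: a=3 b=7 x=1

Step 1: declare f=71 at depth 0
Step 2: declare d=71 at depth 0
Step 3: declare f=(read d)=71 at depth 0
Step 4: declare d=70 at depth 0
Step 5: declare f=38 at depth 0
Step 6: enter scope (depth=1)
Step 7: declare a=(read f)=38 at depth 1
Visible at query point: a=38 d=70 f=38

Answer: a=38 d=70 f=38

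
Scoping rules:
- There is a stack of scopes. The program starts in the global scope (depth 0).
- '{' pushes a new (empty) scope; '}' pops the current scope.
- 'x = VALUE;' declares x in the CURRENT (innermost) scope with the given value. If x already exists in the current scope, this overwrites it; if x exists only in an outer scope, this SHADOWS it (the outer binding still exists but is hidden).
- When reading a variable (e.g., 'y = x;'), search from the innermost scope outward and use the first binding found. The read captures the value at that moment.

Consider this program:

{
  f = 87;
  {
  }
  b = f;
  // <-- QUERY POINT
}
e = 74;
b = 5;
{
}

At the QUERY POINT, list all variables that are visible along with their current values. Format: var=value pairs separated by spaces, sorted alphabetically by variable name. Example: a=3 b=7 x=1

Step 1: enter scope (depth=1)
Step 2: declare f=87 at depth 1
Step 3: enter scope (depth=2)
Step 4: exit scope (depth=1)
Step 5: declare b=(read f)=87 at depth 1
Visible at query point: b=87 f=87

Answer: b=87 f=87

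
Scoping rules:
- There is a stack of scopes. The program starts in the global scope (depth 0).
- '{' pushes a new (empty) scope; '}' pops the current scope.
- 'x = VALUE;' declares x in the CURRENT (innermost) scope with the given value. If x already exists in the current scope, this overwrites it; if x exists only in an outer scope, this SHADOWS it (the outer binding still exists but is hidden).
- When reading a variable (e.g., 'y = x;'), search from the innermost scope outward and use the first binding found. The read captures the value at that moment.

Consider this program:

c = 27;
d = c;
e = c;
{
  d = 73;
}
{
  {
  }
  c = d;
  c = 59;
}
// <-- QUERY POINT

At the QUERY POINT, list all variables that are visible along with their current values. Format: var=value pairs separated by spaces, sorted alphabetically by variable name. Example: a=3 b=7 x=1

Answer: c=27 d=27 e=27

Derivation:
Step 1: declare c=27 at depth 0
Step 2: declare d=(read c)=27 at depth 0
Step 3: declare e=(read c)=27 at depth 0
Step 4: enter scope (depth=1)
Step 5: declare d=73 at depth 1
Step 6: exit scope (depth=0)
Step 7: enter scope (depth=1)
Step 8: enter scope (depth=2)
Step 9: exit scope (depth=1)
Step 10: declare c=(read d)=27 at depth 1
Step 11: declare c=59 at depth 1
Step 12: exit scope (depth=0)
Visible at query point: c=27 d=27 e=27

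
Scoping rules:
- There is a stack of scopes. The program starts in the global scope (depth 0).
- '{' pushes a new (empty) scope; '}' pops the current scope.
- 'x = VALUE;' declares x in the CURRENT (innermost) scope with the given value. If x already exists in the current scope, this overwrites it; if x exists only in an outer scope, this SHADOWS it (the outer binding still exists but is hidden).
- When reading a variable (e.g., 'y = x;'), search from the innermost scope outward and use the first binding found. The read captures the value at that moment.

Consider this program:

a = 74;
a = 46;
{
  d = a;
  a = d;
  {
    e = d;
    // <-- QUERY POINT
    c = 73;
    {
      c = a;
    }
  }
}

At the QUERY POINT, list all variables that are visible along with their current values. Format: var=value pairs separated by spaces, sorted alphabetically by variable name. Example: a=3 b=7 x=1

Step 1: declare a=74 at depth 0
Step 2: declare a=46 at depth 0
Step 3: enter scope (depth=1)
Step 4: declare d=(read a)=46 at depth 1
Step 5: declare a=(read d)=46 at depth 1
Step 6: enter scope (depth=2)
Step 7: declare e=(read d)=46 at depth 2
Visible at query point: a=46 d=46 e=46

Answer: a=46 d=46 e=46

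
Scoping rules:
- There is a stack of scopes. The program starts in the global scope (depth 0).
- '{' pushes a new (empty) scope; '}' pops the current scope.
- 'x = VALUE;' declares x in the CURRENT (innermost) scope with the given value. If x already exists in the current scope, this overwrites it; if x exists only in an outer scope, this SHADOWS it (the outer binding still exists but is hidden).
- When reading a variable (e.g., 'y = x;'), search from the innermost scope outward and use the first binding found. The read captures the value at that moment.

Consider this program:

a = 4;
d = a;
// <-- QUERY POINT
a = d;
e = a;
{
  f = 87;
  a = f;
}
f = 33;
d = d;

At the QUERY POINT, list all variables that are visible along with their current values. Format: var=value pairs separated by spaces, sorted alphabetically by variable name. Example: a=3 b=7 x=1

Step 1: declare a=4 at depth 0
Step 2: declare d=(read a)=4 at depth 0
Visible at query point: a=4 d=4

Answer: a=4 d=4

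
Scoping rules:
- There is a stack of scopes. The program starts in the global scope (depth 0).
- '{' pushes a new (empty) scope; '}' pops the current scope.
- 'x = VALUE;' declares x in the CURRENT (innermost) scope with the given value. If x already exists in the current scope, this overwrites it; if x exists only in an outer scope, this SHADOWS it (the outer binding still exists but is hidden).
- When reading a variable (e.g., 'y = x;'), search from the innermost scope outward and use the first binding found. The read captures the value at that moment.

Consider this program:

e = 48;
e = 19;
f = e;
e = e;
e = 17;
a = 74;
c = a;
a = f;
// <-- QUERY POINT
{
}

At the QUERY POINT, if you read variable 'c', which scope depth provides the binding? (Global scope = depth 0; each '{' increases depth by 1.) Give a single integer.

Answer: 0

Derivation:
Step 1: declare e=48 at depth 0
Step 2: declare e=19 at depth 0
Step 3: declare f=(read e)=19 at depth 0
Step 4: declare e=(read e)=19 at depth 0
Step 5: declare e=17 at depth 0
Step 6: declare a=74 at depth 0
Step 7: declare c=(read a)=74 at depth 0
Step 8: declare a=(read f)=19 at depth 0
Visible at query point: a=19 c=74 e=17 f=19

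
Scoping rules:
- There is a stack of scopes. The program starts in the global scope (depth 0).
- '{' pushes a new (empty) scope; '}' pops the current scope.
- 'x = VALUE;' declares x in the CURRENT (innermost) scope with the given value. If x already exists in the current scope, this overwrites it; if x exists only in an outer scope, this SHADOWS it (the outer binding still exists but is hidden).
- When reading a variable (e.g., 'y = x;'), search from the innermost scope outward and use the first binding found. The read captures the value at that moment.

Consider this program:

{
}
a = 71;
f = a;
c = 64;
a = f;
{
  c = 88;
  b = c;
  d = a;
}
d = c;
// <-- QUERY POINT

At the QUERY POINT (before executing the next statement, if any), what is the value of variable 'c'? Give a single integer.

Step 1: enter scope (depth=1)
Step 2: exit scope (depth=0)
Step 3: declare a=71 at depth 0
Step 4: declare f=(read a)=71 at depth 0
Step 5: declare c=64 at depth 0
Step 6: declare a=(read f)=71 at depth 0
Step 7: enter scope (depth=1)
Step 8: declare c=88 at depth 1
Step 9: declare b=(read c)=88 at depth 1
Step 10: declare d=(read a)=71 at depth 1
Step 11: exit scope (depth=0)
Step 12: declare d=(read c)=64 at depth 0
Visible at query point: a=71 c=64 d=64 f=71

Answer: 64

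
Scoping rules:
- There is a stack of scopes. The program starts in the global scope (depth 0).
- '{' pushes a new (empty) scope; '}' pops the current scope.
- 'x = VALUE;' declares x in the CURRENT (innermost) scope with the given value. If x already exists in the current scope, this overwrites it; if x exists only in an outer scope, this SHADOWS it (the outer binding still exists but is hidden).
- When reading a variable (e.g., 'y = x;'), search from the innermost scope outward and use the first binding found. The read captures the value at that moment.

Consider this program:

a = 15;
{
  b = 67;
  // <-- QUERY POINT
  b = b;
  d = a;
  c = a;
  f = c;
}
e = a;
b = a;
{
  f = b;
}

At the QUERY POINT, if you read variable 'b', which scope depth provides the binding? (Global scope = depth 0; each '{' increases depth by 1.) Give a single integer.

Step 1: declare a=15 at depth 0
Step 2: enter scope (depth=1)
Step 3: declare b=67 at depth 1
Visible at query point: a=15 b=67

Answer: 1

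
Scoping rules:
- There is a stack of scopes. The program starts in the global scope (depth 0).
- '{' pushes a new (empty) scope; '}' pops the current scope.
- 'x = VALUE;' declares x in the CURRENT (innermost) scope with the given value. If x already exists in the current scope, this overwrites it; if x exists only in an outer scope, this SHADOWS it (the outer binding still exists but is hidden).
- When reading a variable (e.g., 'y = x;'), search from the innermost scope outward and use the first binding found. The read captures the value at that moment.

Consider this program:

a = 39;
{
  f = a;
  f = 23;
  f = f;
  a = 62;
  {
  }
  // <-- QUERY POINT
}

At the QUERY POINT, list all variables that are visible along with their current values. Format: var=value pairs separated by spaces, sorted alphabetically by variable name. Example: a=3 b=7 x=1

Answer: a=62 f=23

Derivation:
Step 1: declare a=39 at depth 0
Step 2: enter scope (depth=1)
Step 3: declare f=(read a)=39 at depth 1
Step 4: declare f=23 at depth 1
Step 5: declare f=(read f)=23 at depth 1
Step 6: declare a=62 at depth 1
Step 7: enter scope (depth=2)
Step 8: exit scope (depth=1)
Visible at query point: a=62 f=23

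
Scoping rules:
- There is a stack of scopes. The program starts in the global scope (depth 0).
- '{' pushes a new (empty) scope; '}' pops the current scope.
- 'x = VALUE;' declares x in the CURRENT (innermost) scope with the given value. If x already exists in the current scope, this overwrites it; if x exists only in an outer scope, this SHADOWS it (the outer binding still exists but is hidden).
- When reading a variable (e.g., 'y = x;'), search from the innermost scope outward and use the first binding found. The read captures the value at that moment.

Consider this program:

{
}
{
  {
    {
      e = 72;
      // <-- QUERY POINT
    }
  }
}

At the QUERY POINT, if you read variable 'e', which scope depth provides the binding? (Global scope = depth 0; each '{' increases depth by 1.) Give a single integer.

Answer: 3

Derivation:
Step 1: enter scope (depth=1)
Step 2: exit scope (depth=0)
Step 3: enter scope (depth=1)
Step 4: enter scope (depth=2)
Step 5: enter scope (depth=3)
Step 6: declare e=72 at depth 3
Visible at query point: e=72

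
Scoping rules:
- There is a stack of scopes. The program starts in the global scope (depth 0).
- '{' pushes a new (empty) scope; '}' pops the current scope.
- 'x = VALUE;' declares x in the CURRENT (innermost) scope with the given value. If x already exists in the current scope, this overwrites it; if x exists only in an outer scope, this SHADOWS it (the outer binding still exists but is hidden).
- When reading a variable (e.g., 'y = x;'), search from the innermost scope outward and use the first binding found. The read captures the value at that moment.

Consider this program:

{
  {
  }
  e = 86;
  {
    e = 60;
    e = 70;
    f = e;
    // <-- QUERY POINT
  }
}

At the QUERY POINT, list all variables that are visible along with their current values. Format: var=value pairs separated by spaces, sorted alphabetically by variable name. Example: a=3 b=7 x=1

Answer: e=70 f=70

Derivation:
Step 1: enter scope (depth=1)
Step 2: enter scope (depth=2)
Step 3: exit scope (depth=1)
Step 4: declare e=86 at depth 1
Step 5: enter scope (depth=2)
Step 6: declare e=60 at depth 2
Step 7: declare e=70 at depth 2
Step 8: declare f=(read e)=70 at depth 2
Visible at query point: e=70 f=70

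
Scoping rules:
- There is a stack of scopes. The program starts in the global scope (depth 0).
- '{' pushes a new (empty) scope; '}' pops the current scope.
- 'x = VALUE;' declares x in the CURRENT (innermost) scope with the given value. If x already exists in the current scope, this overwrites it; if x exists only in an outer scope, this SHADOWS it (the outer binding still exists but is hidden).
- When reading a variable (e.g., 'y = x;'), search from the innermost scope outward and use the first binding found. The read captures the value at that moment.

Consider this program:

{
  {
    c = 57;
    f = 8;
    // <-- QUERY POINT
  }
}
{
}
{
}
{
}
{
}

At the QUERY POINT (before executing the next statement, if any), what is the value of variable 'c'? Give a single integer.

Answer: 57

Derivation:
Step 1: enter scope (depth=1)
Step 2: enter scope (depth=2)
Step 3: declare c=57 at depth 2
Step 4: declare f=8 at depth 2
Visible at query point: c=57 f=8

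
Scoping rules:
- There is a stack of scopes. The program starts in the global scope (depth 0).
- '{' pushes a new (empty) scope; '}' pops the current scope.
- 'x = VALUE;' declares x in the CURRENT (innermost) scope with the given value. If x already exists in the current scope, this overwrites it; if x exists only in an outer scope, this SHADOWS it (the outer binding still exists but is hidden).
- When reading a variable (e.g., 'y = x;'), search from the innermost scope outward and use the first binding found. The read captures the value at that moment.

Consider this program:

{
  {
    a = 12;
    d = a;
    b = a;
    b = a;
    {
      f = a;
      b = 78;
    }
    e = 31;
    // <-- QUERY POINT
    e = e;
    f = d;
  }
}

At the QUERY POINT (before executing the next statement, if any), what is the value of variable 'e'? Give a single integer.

Step 1: enter scope (depth=1)
Step 2: enter scope (depth=2)
Step 3: declare a=12 at depth 2
Step 4: declare d=(read a)=12 at depth 2
Step 5: declare b=(read a)=12 at depth 2
Step 6: declare b=(read a)=12 at depth 2
Step 7: enter scope (depth=3)
Step 8: declare f=(read a)=12 at depth 3
Step 9: declare b=78 at depth 3
Step 10: exit scope (depth=2)
Step 11: declare e=31 at depth 2
Visible at query point: a=12 b=12 d=12 e=31

Answer: 31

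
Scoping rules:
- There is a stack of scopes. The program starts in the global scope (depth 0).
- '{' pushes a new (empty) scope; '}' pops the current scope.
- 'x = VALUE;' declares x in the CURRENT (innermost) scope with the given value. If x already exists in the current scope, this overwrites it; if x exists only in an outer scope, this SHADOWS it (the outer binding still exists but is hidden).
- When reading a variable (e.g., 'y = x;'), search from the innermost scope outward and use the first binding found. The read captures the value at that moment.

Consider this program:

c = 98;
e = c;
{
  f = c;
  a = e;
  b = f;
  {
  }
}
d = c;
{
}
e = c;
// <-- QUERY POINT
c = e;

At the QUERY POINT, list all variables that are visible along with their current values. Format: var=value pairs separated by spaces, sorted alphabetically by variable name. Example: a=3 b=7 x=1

Answer: c=98 d=98 e=98

Derivation:
Step 1: declare c=98 at depth 0
Step 2: declare e=(read c)=98 at depth 0
Step 3: enter scope (depth=1)
Step 4: declare f=(read c)=98 at depth 1
Step 5: declare a=(read e)=98 at depth 1
Step 6: declare b=(read f)=98 at depth 1
Step 7: enter scope (depth=2)
Step 8: exit scope (depth=1)
Step 9: exit scope (depth=0)
Step 10: declare d=(read c)=98 at depth 0
Step 11: enter scope (depth=1)
Step 12: exit scope (depth=0)
Step 13: declare e=(read c)=98 at depth 0
Visible at query point: c=98 d=98 e=98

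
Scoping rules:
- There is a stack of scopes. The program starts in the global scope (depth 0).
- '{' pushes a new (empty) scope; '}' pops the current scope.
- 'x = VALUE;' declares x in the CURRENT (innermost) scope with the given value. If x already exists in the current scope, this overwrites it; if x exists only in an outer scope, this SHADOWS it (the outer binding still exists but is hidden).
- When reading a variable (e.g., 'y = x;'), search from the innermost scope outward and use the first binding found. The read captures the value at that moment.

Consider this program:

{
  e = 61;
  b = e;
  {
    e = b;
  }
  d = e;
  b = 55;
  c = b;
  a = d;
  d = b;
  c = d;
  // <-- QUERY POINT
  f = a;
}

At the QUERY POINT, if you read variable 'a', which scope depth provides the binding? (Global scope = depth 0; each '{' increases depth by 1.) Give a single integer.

Step 1: enter scope (depth=1)
Step 2: declare e=61 at depth 1
Step 3: declare b=(read e)=61 at depth 1
Step 4: enter scope (depth=2)
Step 5: declare e=(read b)=61 at depth 2
Step 6: exit scope (depth=1)
Step 7: declare d=(read e)=61 at depth 1
Step 8: declare b=55 at depth 1
Step 9: declare c=(read b)=55 at depth 1
Step 10: declare a=(read d)=61 at depth 1
Step 11: declare d=(read b)=55 at depth 1
Step 12: declare c=(read d)=55 at depth 1
Visible at query point: a=61 b=55 c=55 d=55 e=61

Answer: 1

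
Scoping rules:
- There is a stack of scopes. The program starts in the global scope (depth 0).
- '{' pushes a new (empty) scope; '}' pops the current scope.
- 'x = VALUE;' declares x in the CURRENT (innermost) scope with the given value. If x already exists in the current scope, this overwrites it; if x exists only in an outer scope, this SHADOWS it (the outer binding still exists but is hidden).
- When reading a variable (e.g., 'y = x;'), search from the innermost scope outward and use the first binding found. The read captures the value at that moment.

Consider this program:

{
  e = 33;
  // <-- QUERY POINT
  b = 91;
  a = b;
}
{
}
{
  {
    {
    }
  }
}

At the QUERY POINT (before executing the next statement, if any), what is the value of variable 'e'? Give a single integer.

Answer: 33

Derivation:
Step 1: enter scope (depth=1)
Step 2: declare e=33 at depth 1
Visible at query point: e=33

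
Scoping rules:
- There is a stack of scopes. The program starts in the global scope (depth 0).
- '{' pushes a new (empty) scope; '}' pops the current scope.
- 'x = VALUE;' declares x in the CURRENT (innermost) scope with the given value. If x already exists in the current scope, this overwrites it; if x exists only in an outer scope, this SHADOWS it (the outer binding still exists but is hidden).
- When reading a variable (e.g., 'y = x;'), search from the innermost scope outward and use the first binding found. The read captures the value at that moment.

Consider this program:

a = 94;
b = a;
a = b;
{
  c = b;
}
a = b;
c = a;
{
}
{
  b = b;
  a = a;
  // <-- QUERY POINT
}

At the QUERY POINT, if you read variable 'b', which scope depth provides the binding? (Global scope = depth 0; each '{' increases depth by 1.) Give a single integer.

Answer: 1

Derivation:
Step 1: declare a=94 at depth 0
Step 2: declare b=(read a)=94 at depth 0
Step 3: declare a=(read b)=94 at depth 0
Step 4: enter scope (depth=1)
Step 5: declare c=(read b)=94 at depth 1
Step 6: exit scope (depth=0)
Step 7: declare a=(read b)=94 at depth 0
Step 8: declare c=(read a)=94 at depth 0
Step 9: enter scope (depth=1)
Step 10: exit scope (depth=0)
Step 11: enter scope (depth=1)
Step 12: declare b=(read b)=94 at depth 1
Step 13: declare a=(read a)=94 at depth 1
Visible at query point: a=94 b=94 c=94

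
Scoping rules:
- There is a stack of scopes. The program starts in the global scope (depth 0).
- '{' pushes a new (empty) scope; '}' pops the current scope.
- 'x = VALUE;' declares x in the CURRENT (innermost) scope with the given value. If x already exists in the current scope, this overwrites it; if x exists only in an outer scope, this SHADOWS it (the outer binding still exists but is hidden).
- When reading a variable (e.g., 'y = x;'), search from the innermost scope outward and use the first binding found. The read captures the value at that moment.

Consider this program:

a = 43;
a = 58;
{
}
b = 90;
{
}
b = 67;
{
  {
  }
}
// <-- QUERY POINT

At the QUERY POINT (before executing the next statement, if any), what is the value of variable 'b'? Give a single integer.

Answer: 67

Derivation:
Step 1: declare a=43 at depth 0
Step 2: declare a=58 at depth 0
Step 3: enter scope (depth=1)
Step 4: exit scope (depth=0)
Step 5: declare b=90 at depth 0
Step 6: enter scope (depth=1)
Step 7: exit scope (depth=0)
Step 8: declare b=67 at depth 0
Step 9: enter scope (depth=1)
Step 10: enter scope (depth=2)
Step 11: exit scope (depth=1)
Step 12: exit scope (depth=0)
Visible at query point: a=58 b=67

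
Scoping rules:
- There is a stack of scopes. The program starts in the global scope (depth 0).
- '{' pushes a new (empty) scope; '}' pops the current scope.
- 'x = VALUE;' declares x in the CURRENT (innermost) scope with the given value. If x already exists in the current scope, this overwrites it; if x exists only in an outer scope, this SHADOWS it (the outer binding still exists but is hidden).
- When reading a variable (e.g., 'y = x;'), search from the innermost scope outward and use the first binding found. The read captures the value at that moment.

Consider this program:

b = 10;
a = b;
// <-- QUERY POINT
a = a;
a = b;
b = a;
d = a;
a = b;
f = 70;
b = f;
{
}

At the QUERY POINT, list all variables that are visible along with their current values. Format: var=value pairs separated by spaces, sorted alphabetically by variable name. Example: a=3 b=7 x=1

Answer: a=10 b=10

Derivation:
Step 1: declare b=10 at depth 0
Step 2: declare a=(read b)=10 at depth 0
Visible at query point: a=10 b=10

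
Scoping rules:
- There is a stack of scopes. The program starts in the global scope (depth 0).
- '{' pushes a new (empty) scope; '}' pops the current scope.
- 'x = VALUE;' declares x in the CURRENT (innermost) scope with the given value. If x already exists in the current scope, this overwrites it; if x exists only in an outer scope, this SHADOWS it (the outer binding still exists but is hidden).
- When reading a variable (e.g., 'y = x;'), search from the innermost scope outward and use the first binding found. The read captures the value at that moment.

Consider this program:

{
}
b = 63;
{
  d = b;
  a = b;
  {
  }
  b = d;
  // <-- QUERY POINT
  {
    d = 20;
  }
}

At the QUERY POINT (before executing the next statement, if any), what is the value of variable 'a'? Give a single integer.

Answer: 63

Derivation:
Step 1: enter scope (depth=1)
Step 2: exit scope (depth=0)
Step 3: declare b=63 at depth 0
Step 4: enter scope (depth=1)
Step 5: declare d=(read b)=63 at depth 1
Step 6: declare a=(read b)=63 at depth 1
Step 7: enter scope (depth=2)
Step 8: exit scope (depth=1)
Step 9: declare b=(read d)=63 at depth 1
Visible at query point: a=63 b=63 d=63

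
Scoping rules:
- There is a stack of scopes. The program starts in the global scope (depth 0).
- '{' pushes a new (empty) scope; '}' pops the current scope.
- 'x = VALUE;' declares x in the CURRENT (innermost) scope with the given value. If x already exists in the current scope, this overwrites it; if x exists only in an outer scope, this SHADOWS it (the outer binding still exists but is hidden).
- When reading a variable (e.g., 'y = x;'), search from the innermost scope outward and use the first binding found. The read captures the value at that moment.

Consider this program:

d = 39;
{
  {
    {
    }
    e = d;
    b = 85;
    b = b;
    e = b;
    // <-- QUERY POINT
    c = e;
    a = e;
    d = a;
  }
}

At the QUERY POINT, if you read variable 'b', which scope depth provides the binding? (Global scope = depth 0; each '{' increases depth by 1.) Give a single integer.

Step 1: declare d=39 at depth 0
Step 2: enter scope (depth=1)
Step 3: enter scope (depth=2)
Step 4: enter scope (depth=3)
Step 5: exit scope (depth=2)
Step 6: declare e=(read d)=39 at depth 2
Step 7: declare b=85 at depth 2
Step 8: declare b=(read b)=85 at depth 2
Step 9: declare e=(read b)=85 at depth 2
Visible at query point: b=85 d=39 e=85

Answer: 2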